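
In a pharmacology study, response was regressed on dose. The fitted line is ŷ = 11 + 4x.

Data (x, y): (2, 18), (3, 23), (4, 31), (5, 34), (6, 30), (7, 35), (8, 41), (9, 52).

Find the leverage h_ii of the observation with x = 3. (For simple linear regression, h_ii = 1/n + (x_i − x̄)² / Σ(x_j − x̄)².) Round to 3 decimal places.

h = 0.274

x̄ = (2 + 3 + 4 + 5 + 6 + 7 + 8 + 9)/8 = 5.5
Σ(x − x̄)² = 12.25 + 6.25 + 2.25 + 0.25 + 0.25 + 2.25 + 6.25 + 12.25 = 42
h = 1/8 + (-2.5)²/42 = 0.125 + 0.14881 = 0.274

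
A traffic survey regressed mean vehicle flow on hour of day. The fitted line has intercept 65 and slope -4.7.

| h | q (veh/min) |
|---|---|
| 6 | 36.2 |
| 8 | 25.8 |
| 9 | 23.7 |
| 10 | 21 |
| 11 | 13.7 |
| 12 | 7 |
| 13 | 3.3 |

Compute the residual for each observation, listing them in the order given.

h=6: ŷ = 65 − 4.7·6 = 36.8; e = 36.2 − 36.8 = -0.6
h=8: ŷ = 65 − 4.7·8 = 27.4; e = 25.8 − 27.4 = -1.6
h=9: ŷ = 65 − 4.7·9 = 22.7; e = 23.7 − 22.7 = 1
h=10: ŷ = 65 − 4.7·10 = 18; e = 21 − 18 = 3
h=11: ŷ = 65 − 4.7·11 = 13.3; e = 13.7 − 13.3 = 0.4
h=12: ŷ = 65 − 4.7·12 = 8.6; e = 7 − 8.6 = -1.6
h=13: ŷ = 65 − 4.7·13 = 3.9; e = 3.3 − 3.9 = -0.6

-0.6, -1.6, 1, 3, 0.4, -1.6, -0.6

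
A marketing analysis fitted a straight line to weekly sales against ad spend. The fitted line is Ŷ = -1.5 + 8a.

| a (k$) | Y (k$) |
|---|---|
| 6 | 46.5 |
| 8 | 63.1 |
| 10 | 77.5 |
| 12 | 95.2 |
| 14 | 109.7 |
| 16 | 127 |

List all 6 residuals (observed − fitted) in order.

a=6: Ŷ = -1.5 + 8·6 = 46.5; e = 46.5 − 46.5 = 0
a=8: Ŷ = -1.5 + 8·8 = 62.5; e = 63.1 − 62.5 = 0.6
a=10: Ŷ = -1.5 + 8·10 = 78.5; e = 77.5 − 78.5 = -1
a=12: Ŷ = -1.5 + 8·12 = 94.5; e = 95.2 − 94.5 = 0.7
a=14: Ŷ = -1.5 + 8·14 = 110.5; e = 109.7 − 110.5 = -0.8
a=16: Ŷ = -1.5 + 8·16 = 126.5; e = 127 − 126.5 = 0.5

0, 0.6, -1, 0.7, -0.8, 0.5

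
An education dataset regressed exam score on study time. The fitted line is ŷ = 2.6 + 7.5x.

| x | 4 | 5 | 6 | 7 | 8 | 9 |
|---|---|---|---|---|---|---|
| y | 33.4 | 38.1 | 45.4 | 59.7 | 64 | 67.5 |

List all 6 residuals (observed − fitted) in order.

x=4: ŷ = 2.6 + 7.5·4 = 32.6; e = 33.4 − 32.6 = 0.8
x=5: ŷ = 2.6 + 7.5·5 = 40.1; e = 38.1 − 40.1 = -2
x=6: ŷ = 2.6 + 7.5·6 = 47.6; e = 45.4 − 47.6 = -2.2
x=7: ŷ = 2.6 + 7.5·7 = 55.1; e = 59.7 − 55.1 = 4.6
x=8: ŷ = 2.6 + 7.5·8 = 62.6; e = 64 − 62.6 = 1.4
x=9: ŷ = 2.6 + 7.5·9 = 70.1; e = 67.5 − 70.1 = -2.6

0.8, -2, -2.2, 4.6, 1.4, -2.6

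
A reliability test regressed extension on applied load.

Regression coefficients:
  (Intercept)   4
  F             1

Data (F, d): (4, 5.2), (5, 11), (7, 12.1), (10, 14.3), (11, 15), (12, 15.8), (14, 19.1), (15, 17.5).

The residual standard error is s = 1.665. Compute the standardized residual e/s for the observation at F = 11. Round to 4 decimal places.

d̂ = 4 + 11 = 15
e = 15 − 15 = 0
e/s = 0 / 1.665 = 0.0000

0.0000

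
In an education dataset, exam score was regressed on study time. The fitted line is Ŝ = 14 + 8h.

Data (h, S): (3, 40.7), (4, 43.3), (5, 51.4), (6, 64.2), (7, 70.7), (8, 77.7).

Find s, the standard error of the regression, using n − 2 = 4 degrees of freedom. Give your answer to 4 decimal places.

h=3: Ŝ = 14 + 8·3 = 38; r = 40.7 − 38 = 2.7
h=4: Ŝ = 14 + 8·4 = 46; r = 43.3 − 46 = -2.7
h=5: Ŝ = 14 + 8·5 = 54; r = 51.4 − 54 = -2.6
h=6: Ŝ = 14 + 8·6 = 62; r = 64.2 − 62 = 2.2
h=7: Ŝ = 14 + 8·7 = 70; r = 70.7 − 70 = 0.7
h=8: Ŝ = 14 + 8·8 = 78; r = 77.7 − 78 = -0.3
SSE = 7.29 + 7.29 + 6.76 + 4.84 + 0.49 + 0.09 = 26.76
s = √(26.76/4) = √6.69 ≈ 2.5865

s = 2.5865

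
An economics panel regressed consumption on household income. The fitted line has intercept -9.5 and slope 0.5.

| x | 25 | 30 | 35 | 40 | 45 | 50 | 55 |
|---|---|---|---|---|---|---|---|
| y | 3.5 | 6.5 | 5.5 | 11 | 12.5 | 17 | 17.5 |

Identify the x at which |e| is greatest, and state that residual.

x=25: ŷ = -9.5 + 0.5·25 = 3; e = 3.5 − 3 = 0.5
x=30: ŷ = -9.5 + 0.5·30 = 5.5; e = 6.5 − 5.5 = 1
x=35: ŷ = -9.5 + 0.5·35 = 8; e = 5.5 − 8 = -2.5
x=40: ŷ = -9.5 + 0.5·40 = 10.5; e = 11 − 10.5 = 0.5
x=45: ŷ = -9.5 + 0.5·45 = 13; e = 12.5 − 13 = -0.5
x=50: ŷ = -9.5 + 0.5·50 = 15.5; e = 17 − 15.5 = 1.5
x=55: ŷ = -9.5 + 0.5·55 = 18; e = 17.5 − 18 = -0.5
Largest |e| is 2.5 at x = 35, residual -2.5.

x = 35, e = -2.5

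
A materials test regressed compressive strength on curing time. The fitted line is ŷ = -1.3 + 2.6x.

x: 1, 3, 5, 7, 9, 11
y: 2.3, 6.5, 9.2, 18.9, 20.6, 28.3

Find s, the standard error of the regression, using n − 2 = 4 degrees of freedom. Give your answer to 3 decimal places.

x=1: ŷ = -1.3 + 2.6·1 = 1.3; e = 2.3 − 1.3 = 1
x=3: ŷ = -1.3 + 2.6·3 = 6.5; e = 6.5 − 6.5 = 0
x=5: ŷ = -1.3 + 2.6·5 = 11.7; e = 9.2 − 11.7 = -2.5
x=7: ŷ = -1.3 + 2.6·7 = 16.9; e = 18.9 − 16.9 = 2
x=9: ŷ = -1.3 + 2.6·9 = 22.1; e = 20.6 − 22.1 = -1.5
x=11: ŷ = -1.3 + 2.6·11 = 27.3; e = 28.3 − 27.3 = 1
SSE = 1 + 0 + 6.25 + 4 + 2.25 + 1 = 14.5
s = √(14.5/4) = √3.625 ≈ 1.904

s = 1.904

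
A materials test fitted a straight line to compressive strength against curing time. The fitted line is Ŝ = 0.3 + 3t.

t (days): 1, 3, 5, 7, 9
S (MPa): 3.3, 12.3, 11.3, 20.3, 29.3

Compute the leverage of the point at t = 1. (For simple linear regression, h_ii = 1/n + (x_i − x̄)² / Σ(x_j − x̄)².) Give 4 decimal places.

t̄ = (1 + 3 + 5 + 7 + 9)/5 = 5
Σ(t − t̄)² = 16 + 4 + 0 + 4 + 16 = 40
h = 1/5 + (-4)²/40 = 0.2 + 0.4 = 0.6000

h = 0.6000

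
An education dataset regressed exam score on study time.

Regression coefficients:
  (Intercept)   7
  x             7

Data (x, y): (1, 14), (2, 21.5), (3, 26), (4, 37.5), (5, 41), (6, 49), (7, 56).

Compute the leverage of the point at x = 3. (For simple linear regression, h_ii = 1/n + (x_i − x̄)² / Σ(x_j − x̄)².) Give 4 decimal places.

x̄ = (1 + 2 + 3 + 4 + 5 + 6 + 7)/7 = 4
Σ(x − x̄)² = 9 + 4 + 1 + 0 + 1 + 4 + 9 = 28
h = 1/7 + (-1)²/28 = 0.142857 + 0.0357143 = 0.1786

h = 0.1786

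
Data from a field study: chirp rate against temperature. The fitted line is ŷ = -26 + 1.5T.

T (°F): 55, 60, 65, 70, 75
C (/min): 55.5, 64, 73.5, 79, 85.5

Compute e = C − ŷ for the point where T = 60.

ŷ = -26 + 1.5·60 = 64
e = 64 − 64 = 0

e = 0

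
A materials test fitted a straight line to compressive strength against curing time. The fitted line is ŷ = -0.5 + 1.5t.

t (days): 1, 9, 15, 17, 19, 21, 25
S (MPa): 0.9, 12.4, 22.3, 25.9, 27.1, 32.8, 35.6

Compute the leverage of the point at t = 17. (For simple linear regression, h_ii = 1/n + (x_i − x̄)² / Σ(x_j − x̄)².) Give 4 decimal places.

t̄ = (1 + 9 + 15 + 17 + 19 + 21 + 25)/7 = 15.2857
Σ(t − t̄)² = 204.082 + 39.5102 + 0.0816327 + 2.93878 + 13.7959 + 32.6531 + 94.3673 = 387.429
h = 1/7 + (1.71429)²/387.429 = 0.142857 + 0.00758534 = 0.1504

h = 0.1504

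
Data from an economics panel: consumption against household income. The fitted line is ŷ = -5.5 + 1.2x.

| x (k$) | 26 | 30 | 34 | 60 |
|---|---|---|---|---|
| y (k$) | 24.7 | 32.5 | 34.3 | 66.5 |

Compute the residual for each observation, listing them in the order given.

-1, 2, -1, 0

x=26: ŷ = -5.5 + 1.2·26 = 25.7; e = 24.7 − 25.7 = -1
x=30: ŷ = -5.5 + 1.2·30 = 30.5; e = 32.5 − 30.5 = 2
x=34: ŷ = -5.5 + 1.2·34 = 35.3; e = 34.3 − 35.3 = -1
x=60: ŷ = -5.5 + 1.2·60 = 66.5; e = 66.5 − 66.5 = 0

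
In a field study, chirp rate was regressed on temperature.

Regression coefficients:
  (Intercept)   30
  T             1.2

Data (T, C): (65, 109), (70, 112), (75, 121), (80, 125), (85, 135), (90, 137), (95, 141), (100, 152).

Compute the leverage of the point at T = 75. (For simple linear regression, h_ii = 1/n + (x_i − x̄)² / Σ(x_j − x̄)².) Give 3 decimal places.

T̄ = (65 + 70 + 75 + 80 + 85 + 90 + 95 + 100)/8 = 82.5
Σ(T − T̄)² = 306.25 + 156.25 + 56.25 + 6.25 + 6.25 + 56.25 + 156.25 + 306.25 = 1050
h = 1/8 + (-7.5)²/1050 = 0.125 + 0.0535714 = 0.179

h = 0.179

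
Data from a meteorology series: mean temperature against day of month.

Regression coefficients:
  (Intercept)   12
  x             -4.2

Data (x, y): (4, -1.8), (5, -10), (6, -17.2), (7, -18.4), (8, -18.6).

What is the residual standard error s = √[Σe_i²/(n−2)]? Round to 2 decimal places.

x=4: ŷ = 12 − 4.2·4 = -4.8; e = -1.8 − (-4.8) = 3
x=5: ŷ = 12 − 4.2·5 = -9; e = -10 − (-9) = -1
x=6: ŷ = 12 − 4.2·6 = -13.2; e = -17.2 − (-13.2) = -4
x=7: ŷ = 12 − 4.2·7 = -17.4; e = -18.4 − (-17.4) = -1
x=8: ŷ = 12 − 4.2·8 = -21.6; e = -18.6 − (-21.6) = 3
SSE = 9 + 1 + 16 + 1 + 9 = 36
s = √(36/3) = √12 ≈ 3.46

s = 3.46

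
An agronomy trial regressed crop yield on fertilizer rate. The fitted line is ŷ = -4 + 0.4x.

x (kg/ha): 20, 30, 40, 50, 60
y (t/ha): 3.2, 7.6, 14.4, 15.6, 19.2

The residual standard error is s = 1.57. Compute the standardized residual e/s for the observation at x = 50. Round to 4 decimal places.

-0.2548

ŷ = -4 + 0.4·50 = 16
e = 15.6 − 16 = -0.4
e/s = -0.4 / 1.57 = -0.2548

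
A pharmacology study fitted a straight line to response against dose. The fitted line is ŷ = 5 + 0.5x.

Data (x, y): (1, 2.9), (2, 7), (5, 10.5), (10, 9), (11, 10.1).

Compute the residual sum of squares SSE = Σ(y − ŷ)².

SSE = 17.92

x=1: ŷ = 5 + 0.5·1 = 5.5; r = 2.9 − 5.5 = -2.6
x=2: ŷ = 5 + 0.5·2 = 6; r = 7 − 6 = 1
x=5: ŷ = 5 + 0.5·5 = 7.5; r = 10.5 − 7.5 = 3
x=10: ŷ = 5 + 0.5·10 = 10; r = 9 − 10 = -1
x=11: ŷ = 5 + 0.5·11 = 10.5; r = 10.1 − 10.5 = -0.4
SSE = 6.76 + 1 + 9 + 1 + 0.16 = 17.92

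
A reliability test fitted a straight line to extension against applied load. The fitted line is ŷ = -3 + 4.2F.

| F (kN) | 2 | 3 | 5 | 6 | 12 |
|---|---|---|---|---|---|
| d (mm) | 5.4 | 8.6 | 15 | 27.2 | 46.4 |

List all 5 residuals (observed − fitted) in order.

0, -1, -3, 5, -1

F=2: ŷ = -3 + 4.2·2 = 5.4; e = 5.4 − 5.4 = 0
F=3: ŷ = -3 + 4.2·3 = 9.6; e = 8.6 − 9.6 = -1
F=5: ŷ = -3 + 4.2·5 = 18; e = 15 − 18 = -3
F=6: ŷ = -3 + 4.2·6 = 22.2; e = 27.2 − 22.2 = 5
F=12: ŷ = -3 + 4.2·12 = 47.4; e = 46.4 − 47.4 = -1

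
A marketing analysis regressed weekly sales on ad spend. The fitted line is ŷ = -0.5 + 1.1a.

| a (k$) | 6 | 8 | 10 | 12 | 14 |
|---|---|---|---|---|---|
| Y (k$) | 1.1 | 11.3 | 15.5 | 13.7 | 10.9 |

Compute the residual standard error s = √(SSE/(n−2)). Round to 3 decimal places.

a=6: ŷ = -0.5 + 1.1·6 = 6.1; e = 1.1 − 6.1 = -5
a=8: ŷ = -0.5 + 1.1·8 = 8.3; e = 11.3 − 8.3 = 3
a=10: ŷ = -0.5 + 1.1·10 = 10.5; e = 15.5 − 10.5 = 5
a=12: ŷ = -0.5 + 1.1·12 = 12.7; e = 13.7 − 12.7 = 1
a=14: ŷ = -0.5 + 1.1·14 = 14.9; e = 10.9 − 14.9 = -4
SSE = 25 + 9 + 25 + 1 + 16 = 76
s = √(76/3) = √25.3333 ≈ 5.033

s = 5.033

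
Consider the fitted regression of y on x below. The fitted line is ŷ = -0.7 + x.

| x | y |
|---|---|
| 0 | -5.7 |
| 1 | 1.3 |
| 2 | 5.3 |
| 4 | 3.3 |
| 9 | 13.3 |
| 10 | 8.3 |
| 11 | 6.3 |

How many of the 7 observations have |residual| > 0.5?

x=0: ŷ = -0.7 + 0 = -0.7; r = -5.7 − (-0.7) = -5
x=1: ŷ = -0.7 + 1 = 0.3; r = 1.3 − 0.3 = 1
x=2: ŷ = -0.7 + 2 = 1.3; r = 5.3 − 1.3 = 4
x=4: ŷ = -0.7 + 4 = 3.3; r = 3.3 − 3.3 = 0
x=9: ŷ = -0.7 + 9 = 8.3; r = 13.3 − 8.3 = 5
x=10: ŷ = -0.7 + 10 = 9.3; r = 8.3 − 9.3 = -1
x=11: ŷ = -0.7 + 11 = 10.3; r = 6.3 − 10.3 = -4
|r| > 0.5: x=0 (|r|=5), x=1 (|r|=1), x=2 (|r|=4), x=9 (|r|=5), x=10 (|r|=1), x=11 (|r|=4) → 6

6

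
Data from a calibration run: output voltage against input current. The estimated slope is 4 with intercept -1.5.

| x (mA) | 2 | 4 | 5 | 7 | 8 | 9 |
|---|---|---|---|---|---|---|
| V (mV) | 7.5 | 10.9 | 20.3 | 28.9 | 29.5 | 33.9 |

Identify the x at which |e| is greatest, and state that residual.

x = 4, e = -3.6

x=2: V̂ = -1.5 + 4·2 = 6.5; e = 7.5 − 6.5 = 1
x=4: V̂ = -1.5 + 4·4 = 14.5; e = 10.9 − 14.5 = -3.6
x=5: V̂ = -1.5 + 4·5 = 18.5; e = 20.3 − 18.5 = 1.8
x=7: V̂ = -1.5 + 4·7 = 26.5; e = 28.9 − 26.5 = 2.4
x=8: V̂ = -1.5 + 4·8 = 30.5; e = 29.5 − 30.5 = -1
x=9: V̂ = -1.5 + 4·9 = 34.5; e = 33.9 − 34.5 = -0.6
Largest |e| is 3.6 at x = 4, residual -3.6.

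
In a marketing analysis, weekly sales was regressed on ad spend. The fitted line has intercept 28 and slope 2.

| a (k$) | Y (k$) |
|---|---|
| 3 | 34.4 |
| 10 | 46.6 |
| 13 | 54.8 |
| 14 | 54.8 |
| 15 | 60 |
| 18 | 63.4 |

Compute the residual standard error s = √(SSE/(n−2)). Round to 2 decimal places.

a=3: Ŷ = 28 + 2·3 = 34; r = 34.4 − 34 = 0.4
a=10: Ŷ = 28 + 2·10 = 48; r = 46.6 − 48 = -1.4
a=13: Ŷ = 28 + 2·13 = 54; r = 54.8 − 54 = 0.8
a=14: Ŷ = 28 + 2·14 = 56; r = 54.8 − 56 = -1.2
a=15: Ŷ = 28 + 2·15 = 58; r = 60 − 58 = 2
a=18: Ŷ = 28 + 2·18 = 64; r = 63.4 − 64 = -0.6
SSE = 0.16 + 1.96 + 0.64 + 1.44 + 4 + 0.36 = 8.56
s = √(8.56/4) = √2.14 ≈ 1.46

s = 1.46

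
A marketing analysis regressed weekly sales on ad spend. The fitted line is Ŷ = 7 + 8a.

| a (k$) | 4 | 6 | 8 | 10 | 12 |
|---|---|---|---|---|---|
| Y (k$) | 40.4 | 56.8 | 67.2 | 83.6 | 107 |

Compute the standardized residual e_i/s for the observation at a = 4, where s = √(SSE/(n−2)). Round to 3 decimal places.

a=4: Ŷ = 7 + 8·4 = 39; e = 40.4 − 39 = 1.4
a=6: Ŷ = 7 + 8·6 = 55; e = 56.8 − 55 = 1.8
a=8: Ŷ = 7 + 8·8 = 71; e = 67.2 − 71 = -3.8
a=10: Ŷ = 7 + 8·10 = 87; e = 83.6 − 87 = -3.4
a=12: Ŷ = 7 + 8·12 = 103; e = 107 − 103 = 4
SSE = 1.96 + 3.24 + 14.44 + 11.56 + 16 = 47.2
s = √(47.2/3) = 3.96653
e/s = 1.4 / 3.96653 = 0.353

0.353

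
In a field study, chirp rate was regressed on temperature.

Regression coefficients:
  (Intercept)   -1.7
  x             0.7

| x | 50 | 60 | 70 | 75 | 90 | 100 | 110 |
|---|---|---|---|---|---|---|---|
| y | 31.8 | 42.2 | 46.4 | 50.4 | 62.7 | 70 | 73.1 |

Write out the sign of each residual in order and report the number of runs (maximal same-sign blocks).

5 runs

x=50: ŷ = -1.7 + 0.7·50 = 33.3; r = 31.8 − 33.3 = -1.5
x=60: ŷ = -1.7 + 0.7·60 = 40.3; r = 42.2 − 40.3 = 1.9
x=70: ŷ = -1.7 + 0.7·70 = 47.3; r = 46.4 − 47.3 = -0.9
x=75: ŷ = -1.7 + 0.7·75 = 50.8; r = 50.4 − 50.8 = -0.4
x=90: ŷ = -1.7 + 0.7·90 = 61.3; r = 62.7 − 61.3 = 1.4
x=100: ŷ = -1.7 + 0.7·100 = 68.3; r = 70 − 68.3 = 1.7
x=110: ŷ = -1.7 + 0.7·110 = 75.3; r = 73.1 − 75.3 = -2.2
Signs: − + − − + + −
Runs: −×1, +×1, −×2, +×2, −×1 → 5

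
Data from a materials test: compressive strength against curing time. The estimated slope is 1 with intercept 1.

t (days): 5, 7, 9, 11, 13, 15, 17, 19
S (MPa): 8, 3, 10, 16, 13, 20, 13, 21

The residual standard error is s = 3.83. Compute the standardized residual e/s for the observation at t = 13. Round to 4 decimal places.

ŷ = 1 + 13 = 14
e = 13 − 14 = -1
e/s = -1 / 3.83 = -0.2611

-0.2611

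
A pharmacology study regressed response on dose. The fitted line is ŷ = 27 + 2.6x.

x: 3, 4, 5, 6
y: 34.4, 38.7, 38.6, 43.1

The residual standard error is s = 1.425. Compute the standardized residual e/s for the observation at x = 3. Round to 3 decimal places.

-0.281

ŷ = 27 + 2.6·3 = 34.8
e = 34.4 − 34.8 = -0.4
e/s = -0.4 / 1.425 = -0.281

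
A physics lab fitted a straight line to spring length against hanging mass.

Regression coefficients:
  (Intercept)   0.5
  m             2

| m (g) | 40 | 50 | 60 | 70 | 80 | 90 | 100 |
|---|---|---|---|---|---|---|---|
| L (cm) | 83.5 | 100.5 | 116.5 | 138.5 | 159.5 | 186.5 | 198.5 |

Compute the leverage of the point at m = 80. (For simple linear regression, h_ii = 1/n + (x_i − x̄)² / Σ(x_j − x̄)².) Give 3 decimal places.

h = 0.179

m̄ = (40 + 50 + 60 + 70 + 80 + 90 + 100)/7 = 70
Σ(m − m̄)² = 900 + 400 + 100 + 0 + 100 + 400 + 900 = 2800
h = 1/7 + (10)²/2800 = 0.142857 + 0.0357143 = 0.179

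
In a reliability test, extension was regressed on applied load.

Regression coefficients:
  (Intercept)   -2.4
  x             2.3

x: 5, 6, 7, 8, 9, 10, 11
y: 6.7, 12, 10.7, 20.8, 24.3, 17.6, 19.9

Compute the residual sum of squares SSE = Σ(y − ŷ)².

x=5: ŷ = -2.4 + 2.3·5 = 9.1; r = 6.7 − 9.1 = -2.4
x=6: ŷ = -2.4 + 2.3·6 = 11.4; r = 12 − 11.4 = 0.6
x=7: ŷ = -2.4 + 2.3·7 = 13.7; r = 10.7 − 13.7 = -3
x=8: ŷ = -2.4 + 2.3·8 = 16; r = 20.8 − 16 = 4.8
x=9: ŷ = -2.4 + 2.3·9 = 18.3; r = 24.3 − 18.3 = 6
x=10: ŷ = -2.4 + 2.3·10 = 20.6; r = 17.6 − 20.6 = -3
x=11: ŷ = -2.4 + 2.3·11 = 22.9; r = 19.9 − 22.9 = -3
SSE = 5.76 + 0.36 + 9 + 23.04 + 36 + 9 + 9 = 92.16

SSE = 92.16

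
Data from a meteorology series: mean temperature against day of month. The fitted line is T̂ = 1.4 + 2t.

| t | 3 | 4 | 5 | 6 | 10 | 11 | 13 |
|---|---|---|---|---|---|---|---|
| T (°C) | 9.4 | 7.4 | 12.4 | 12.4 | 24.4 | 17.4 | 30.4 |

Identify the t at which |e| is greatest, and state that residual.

t=3: T̂ = 1.4 + 2·3 = 7.4; e = 9.4 − 7.4 = 2
t=4: T̂ = 1.4 + 2·4 = 9.4; e = 7.4 − 9.4 = -2
t=5: T̂ = 1.4 + 2·5 = 11.4; e = 12.4 − 11.4 = 1
t=6: T̂ = 1.4 + 2·6 = 13.4; e = 12.4 − 13.4 = -1
t=10: T̂ = 1.4 + 2·10 = 21.4; e = 24.4 − 21.4 = 3
t=11: T̂ = 1.4 + 2·11 = 23.4; e = 17.4 − 23.4 = -6
t=13: T̂ = 1.4 + 2·13 = 27.4; e = 30.4 − 27.4 = 3
Largest |e| is 6 at t = 11, residual -6.

t = 11, e = -6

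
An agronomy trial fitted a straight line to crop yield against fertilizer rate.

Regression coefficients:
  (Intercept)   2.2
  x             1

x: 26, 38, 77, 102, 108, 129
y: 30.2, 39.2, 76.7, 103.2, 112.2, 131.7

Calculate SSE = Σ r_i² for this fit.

x=26: ŷ = 2.2 + 26 = 28.2; r = 30.2 − 28.2 = 2
x=38: ŷ = 2.2 + 38 = 40.2; r = 39.2 − 40.2 = -1
x=77: ŷ = 2.2 + 77 = 79.2; r = 76.7 − 79.2 = -2.5
x=102: ŷ = 2.2 + 102 = 104.2; r = 103.2 − 104.2 = -1
x=108: ŷ = 2.2 + 108 = 110.2; r = 112.2 − 110.2 = 2
x=129: ŷ = 2.2 + 129 = 131.2; r = 131.7 − 131.2 = 0.5
SSE = 4 + 1 + 6.25 + 1 + 4 + 0.25 = 16.5

SSE = 16.5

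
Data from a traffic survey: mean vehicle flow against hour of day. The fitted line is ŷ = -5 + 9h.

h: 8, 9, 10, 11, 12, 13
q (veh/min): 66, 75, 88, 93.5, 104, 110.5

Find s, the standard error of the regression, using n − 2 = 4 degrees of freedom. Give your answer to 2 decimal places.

h=8: ŷ = -5 + 9·8 = 67; r = 66 − 67 = -1
h=9: ŷ = -5 + 9·9 = 76; r = 75 − 76 = -1
h=10: ŷ = -5 + 9·10 = 85; r = 88 − 85 = 3
h=11: ŷ = -5 + 9·11 = 94; r = 93.5 − 94 = -0.5
h=12: ŷ = -5 + 9·12 = 103; r = 104 − 103 = 1
h=13: ŷ = -5 + 9·13 = 112; r = 110.5 − 112 = -1.5
SSE = 1 + 1 + 9 + 0.25 + 1 + 2.25 = 14.5
s = √(14.5/4) = √3.625 ≈ 1.90

s = 1.90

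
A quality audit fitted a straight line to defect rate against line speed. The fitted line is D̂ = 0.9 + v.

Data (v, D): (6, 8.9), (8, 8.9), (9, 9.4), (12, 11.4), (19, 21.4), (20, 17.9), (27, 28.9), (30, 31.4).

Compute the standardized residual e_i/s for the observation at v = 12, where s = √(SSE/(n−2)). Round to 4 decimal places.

-0.8429

v=6: D̂ = 0.9 + 6 = 6.9; e = 8.9 − 6.9 = 2
v=8: D̂ = 0.9 + 8 = 8.9; e = 8.9 − 8.9 = 0
v=9: D̂ = 0.9 + 9 = 9.9; e = 9.4 − 9.9 = -0.5
v=12: D̂ = 0.9 + 12 = 12.9; e = 11.4 − 12.9 = -1.5
v=19: D̂ = 0.9 + 19 = 19.9; e = 21.4 − 19.9 = 1.5
v=20: D̂ = 0.9 + 20 = 20.9; e = 17.9 − 20.9 = -3
v=27: D̂ = 0.9 + 27 = 27.9; e = 28.9 − 27.9 = 1
v=30: D̂ = 0.9 + 30 = 30.9; e = 31.4 − 30.9 = 0.5
SSE = 4 + 0 + 0.25 + 2.25 + 2.25 + 9 + 1 + 0.25 = 19
s = √(19/6) = 1.77951
e/s = -1.5 / 1.77951 = -0.8429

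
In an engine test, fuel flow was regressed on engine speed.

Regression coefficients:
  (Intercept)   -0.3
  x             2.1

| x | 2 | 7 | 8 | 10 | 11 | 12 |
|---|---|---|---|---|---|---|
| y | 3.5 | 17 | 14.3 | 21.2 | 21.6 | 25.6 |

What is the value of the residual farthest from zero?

x=2: ŷ = -0.3 + 2.1·2 = 3.9; r = 3.5 − 3.9 = -0.4
x=7: ŷ = -0.3 + 2.1·7 = 14.4; r = 17 − 14.4 = 2.6
x=8: ŷ = -0.3 + 2.1·8 = 16.5; r = 14.3 − 16.5 = -2.2
x=10: ŷ = -0.3 + 2.1·10 = 20.7; r = 21.2 − 20.7 = 0.5
x=11: ŷ = -0.3 + 2.1·11 = 22.8; r = 21.6 − 22.8 = -1.2
x=12: ŷ = -0.3 + 2.1·12 = 24.9; r = 25.6 − 24.9 = 0.7
Largest |r| is 2.6 at x = 7, residual 2.6.

r = 2.6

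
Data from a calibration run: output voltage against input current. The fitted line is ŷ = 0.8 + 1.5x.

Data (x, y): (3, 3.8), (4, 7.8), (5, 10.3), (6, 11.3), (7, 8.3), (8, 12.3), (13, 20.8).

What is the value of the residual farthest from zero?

x=3: ŷ = 0.8 + 1.5·3 = 5.3; e = 3.8 − 5.3 = -1.5
x=4: ŷ = 0.8 + 1.5·4 = 6.8; e = 7.8 − 6.8 = 1
x=5: ŷ = 0.8 + 1.5·5 = 8.3; e = 10.3 − 8.3 = 2
x=6: ŷ = 0.8 + 1.5·6 = 9.8; e = 11.3 − 9.8 = 1.5
x=7: ŷ = 0.8 + 1.5·7 = 11.3; e = 8.3 − 11.3 = -3
x=8: ŷ = 0.8 + 1.5·8 = 12.8; e = 12.3 − 12.8 = -0.5
x=13: ŷ = 0.8 + 1.5·13 = 20.3; e = 20.8 − 20.3 = 0.5
Largest |e| is 3 at x = 7, residual -3.

e = -3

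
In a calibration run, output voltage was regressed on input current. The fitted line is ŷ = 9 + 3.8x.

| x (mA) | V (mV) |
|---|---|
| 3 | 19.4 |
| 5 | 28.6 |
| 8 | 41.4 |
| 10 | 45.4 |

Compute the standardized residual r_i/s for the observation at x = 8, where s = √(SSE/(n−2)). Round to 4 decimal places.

x=3: ŷ = 9 + 3.8·3 = 20.4; r = 19.4 − 20.4 = -1
x=5: ŷ = 9 + 3.8·5 = 28; r = 28.6 − 28 = 0.6
x=8: ŷ = 9 + 3.8·8 = 39.4; r = 41.4 − 39.4 = 2
x=10: ŷ = 9 + 3.8·10 = 47; r = 45.4 − 47 = -1.6
SSE = 1 + 0.36 + 4 + 2.56 = 7.92
s = √(7.92/2) = 1.98997
r/s = 2 / 1.98997 = 1.0050

1.0050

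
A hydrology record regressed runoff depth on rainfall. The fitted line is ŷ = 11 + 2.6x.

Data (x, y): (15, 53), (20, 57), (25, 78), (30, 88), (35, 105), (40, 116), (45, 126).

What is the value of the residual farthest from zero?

x=15: ŷ = 11 + 2.6·15 = 50; e = 53 − 50 = 3
x=20: ŷ = 11 + 2.6·20 = 63; e = 57 − 63 = -6
x=25: ŷ = 11 + 2.6·25 = 76; e = 78 − 76 = 2
x=30: ŷ = 11 + 2.6·30 = 89; e = 88 − 89 = -1
x=35: ŷ = 11 + 2.6·35 = 102; e = 105 − 102 = 3
x=40: ŷ = 11 + 2.6·40 = 115; e = 116 − 115 = 1
x=45: ŷ = 11 + 2.6·45 = 128; e = 126 − 128 = -2
Largest |e| is 6 at x = 20, residual -6.

e = -6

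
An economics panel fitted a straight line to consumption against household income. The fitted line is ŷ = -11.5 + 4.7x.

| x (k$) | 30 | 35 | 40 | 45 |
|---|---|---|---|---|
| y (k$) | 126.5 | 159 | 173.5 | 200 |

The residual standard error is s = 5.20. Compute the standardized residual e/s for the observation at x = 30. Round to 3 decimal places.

-0.577

ŷ = -11.5 + 4.7·30 = 129.5
e = 126.5 − 129.5 = -3
e/s = -3 / 5.20 = -0.577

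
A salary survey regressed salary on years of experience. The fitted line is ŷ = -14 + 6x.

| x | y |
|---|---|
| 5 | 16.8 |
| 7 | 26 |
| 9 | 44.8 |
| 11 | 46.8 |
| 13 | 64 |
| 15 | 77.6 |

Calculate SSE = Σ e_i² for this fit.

SSE = 57.28

x=5: ŷ = -14 + 6·5 = 16; e = 16.8 − 16 = 0.8
x=7: ŷ = -14 + 6·7 = 28; e = 26 − 28 = -2
x=9: ŷ = -14 + 6·9 = 40; e = 44.8 − 40 = 4.8
x=11: ŷ = -14 + 6·11 = 52; e = 46.8 − 52 = -5.2
x=13: ŷ = -14 + 6·13 = 64; e = 64 − 64 = 0
x=15: ŷ = -14 + 6·15 = 76; e = 77.6 − 76 = 1.6
SSE = 0.64 + 4 + 23.04 + 27.04 + 0 + 2.56 = 57.28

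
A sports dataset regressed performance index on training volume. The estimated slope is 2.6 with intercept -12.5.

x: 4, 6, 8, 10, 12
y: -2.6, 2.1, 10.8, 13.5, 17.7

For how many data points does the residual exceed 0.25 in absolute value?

4

x=4: ŷ = -12.5 + 2.6·4 = -2.1; e = -2.6 − (-2.1) = -0.5
x=6: ŷ = -12.5 + 2.6·6 = 3.1; e = 2.1 − 3.1 = -1
x=8: ŷ = -12.5 + 2.6·8 = 8.3; e = 10.8 − 8.3 = 2.5
x=10: ŷ = -12.5 + 2.6·10 = 13.5; e = 13.5 − 13.5 = 0
x=12: ŷ = -12.5 + 2.6·12 = 18.7; e = 17.7 − 18.7 = -1
|e| > 0.25: x=4 (|e|=0.5), x=6 (|e|=1), x=8 (|e|=2.5), x=12 (|e|=1) → 4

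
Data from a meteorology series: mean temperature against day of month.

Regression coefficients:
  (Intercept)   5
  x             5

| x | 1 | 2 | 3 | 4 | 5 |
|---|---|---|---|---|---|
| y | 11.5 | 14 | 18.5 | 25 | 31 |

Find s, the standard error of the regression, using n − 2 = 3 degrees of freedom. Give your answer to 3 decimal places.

s = 1.472

x=1: ŷ = 5 + 5·1 = 10; r = 11.5 − 10 = 1.5
x=2: ŷ = 5 + 5·2 = 15; r = 14 − 15 = -1
x=3: ŷ = 5 + 5·3 = 20; r = 18.5 − 20 = -1.5
x=4: ŷ = 5 + 5·4 = 25; r = 25 − 25 = 0
x=5: ŷ = 5 + 5·5 = 30; r = 31 − 30 = 1
SSE = 2.25 + 1 + 2.25 + 0 + 1 = 6.5
s = √(6.5/3) = √2.16667 ≈ 1.472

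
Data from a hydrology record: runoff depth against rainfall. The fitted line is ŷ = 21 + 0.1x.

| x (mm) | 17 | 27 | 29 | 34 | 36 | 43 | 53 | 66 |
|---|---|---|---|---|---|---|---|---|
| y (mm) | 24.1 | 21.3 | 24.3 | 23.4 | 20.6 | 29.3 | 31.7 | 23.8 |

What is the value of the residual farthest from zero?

r = 5.4

x=17: ŷ = 21 + 0.1·17 = 22.7; r = 24.1 − 22.7 = 1.4
x=27: ŷ = 21 + 0.1·27 = 23.7; r = 21.3 − 23.7 = -2.4
x=29: ŷ = 21 + 0.1·29 = 23.9; r = 24.3 − 23.9 = 0.4
x=34: ŷ = 21 + 0.1·34 = 24.4; r = 23.4 − 24.4 = -1
x=36: ŷ = 21 + 0.1·36 = 24.6; r = 20.6 − 24.6 = -4
x=43: ŷ = 21 + 0.1·43 = 25.3; r = 29.3 − 25.3 = 4
x=53: ŷ = 21 + 0.1·53 = 26.3; r = 31.7 − 26.3 = 5.4
x=66: ŷ = 21 + 0.1·66 = 27.6; r = 23.8 − 27.6 = -3.8
Largest |r| is 5.4 at x = 53, residual 5.4.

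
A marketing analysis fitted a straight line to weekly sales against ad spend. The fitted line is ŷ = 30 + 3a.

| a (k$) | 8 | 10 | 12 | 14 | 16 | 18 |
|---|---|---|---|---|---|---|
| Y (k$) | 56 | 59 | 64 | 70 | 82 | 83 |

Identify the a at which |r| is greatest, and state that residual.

a=8: ŷ = 30 + 3·8 = 54; r = 56 − 54 = 2
a=10: ŷ = 30 + 3·10 = 60; r = 59 − 60 = -1
a=12: ŷ = 30 + 3·12 = 66; r = 64 − 66 = -2
a=14: ŷ = 30 + 3·14 = 72; r = 70 − 72 = -2
a=16: ŷ = 30 + 3·16 = 78; r = 82 − 78 = 4
a=18: ŷ = 30 + 3·18 = 84; r = 83 − 84 = -1
Largest |r| is 4 at a = 16, residual 4.

a = 16, r = 4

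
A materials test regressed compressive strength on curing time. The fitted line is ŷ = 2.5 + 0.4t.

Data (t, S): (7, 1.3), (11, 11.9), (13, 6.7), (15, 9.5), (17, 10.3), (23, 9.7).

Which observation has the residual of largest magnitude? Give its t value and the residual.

t = 11, r = 5

t=7: ŷ = 2.5 + 0.4·7 = 5.3; r = 1.3 − 5.3 = -4
t=11: ŷ = 2.5 + 0.4·11 = 6.9; r = 11.9 − 6.9 = 5
t=13: ŷ = 2.5 + 0.4·13 = 7.7; r = 6.7 − 7.7 = -1
t=15: ŷ = 2.5 + 0.4·15 = 8.5; r = 9.5 − 8.5 = 1
t=17: ŷ = 2.5 + 0.4·17 = 9.3; r = 10.3 − 9.3 = 1
t=23: ŷ = 2.5 + 0.4·23 = 11.7; r = 9.7 − 11.7 = -2
Largest |r| is 5 at t = 11, residual 5.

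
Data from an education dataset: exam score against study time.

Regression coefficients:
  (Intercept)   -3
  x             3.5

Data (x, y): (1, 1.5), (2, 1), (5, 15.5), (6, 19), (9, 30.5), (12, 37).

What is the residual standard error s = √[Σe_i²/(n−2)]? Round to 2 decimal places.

x=1: ŷ = -3 + 3.5·1 = 0.5; e = 1.5 − 0.5 = 1
x=2: ŷ = -3 + 3.5·2 = 4; e = 1 − 4 = -3
x=5: ŷ = -3 + 3.5·5 = 14.5; e = 15.5 − 14.5 = 1
x=6: ŷ = -3 + 3.5·6 = 18; e = 19 − 18 = 1
x=9: ŷ = -3 + 3.5·9 = 28.5; e = 30.5 − 28.5 = 2
x=12: ŷ = -3 + 3.5·12 = 39; e = 37 − 39 = -2
SSE = 1 + 9 + 1 + 1 + 4 + 4 = 20
s = √(20/4) = √5 ≈ 2.24

s = 2.24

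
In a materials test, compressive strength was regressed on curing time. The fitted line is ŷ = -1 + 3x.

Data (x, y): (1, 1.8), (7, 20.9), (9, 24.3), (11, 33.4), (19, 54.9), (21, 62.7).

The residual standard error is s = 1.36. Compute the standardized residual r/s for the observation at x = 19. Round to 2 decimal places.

ŷ = -1 + 3·19 = 56
r = 54.9 − 56 = -1.1
r/s = -1.1 / 1.36 = -0.81

-0.81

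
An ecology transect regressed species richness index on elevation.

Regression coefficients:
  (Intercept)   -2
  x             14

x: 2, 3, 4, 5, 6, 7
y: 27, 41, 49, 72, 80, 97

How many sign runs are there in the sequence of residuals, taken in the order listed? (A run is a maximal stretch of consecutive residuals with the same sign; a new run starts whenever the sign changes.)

x=2: ŷ = -2 + 14·2 = 26; e = 27 − 26 = 1
x=3: ŷ = -2 + 14·3 = 40; e = 41 − 40 = 1
x=4: ŷ = -2 + 14·4 = 54; e = 49 − 54 = -5
x=5: ŷ = -2 + 14·5 = 68; e = 72 − 68 = 4
x=6: ŷ = -2 + 14·6 = 82; e = 80 − 82 = -2
x=7: ŷ = -2 + 14·7 = 96; e = 97 − 96 = 1
Signs: + + − + − +
Runs: +×2, −×1, +×1, −×1, +×1 → 5

5 runs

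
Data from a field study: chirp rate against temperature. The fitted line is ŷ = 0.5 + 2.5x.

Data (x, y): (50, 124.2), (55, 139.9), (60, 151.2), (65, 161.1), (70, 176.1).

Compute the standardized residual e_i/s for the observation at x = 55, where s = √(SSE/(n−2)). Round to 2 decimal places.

1.05

x=50: ŷ = 0.5 + 2.5·50 = 125.5; e = 124.2 − 125.5 = -1.3
x=55: ŷ = 0.5 + 2.5·55 = 138; e = 139.9 − 138 = 1.9
x=60: ŷ = 0.5 + 2.5·60 = 150.5; e = 151.2 − 150.5 = 0.7
x=65: ŷ = 0.5 + 2.5·65 = 163; e = 161.1 − 163 = -1.9
x=70: ŷ = 0.5 + 2.5·70 = 175.5; e = 176.1 − 175.5 = 0.6
SSE = 1.69 + 3.61 + 0.49 + 3.61 + 0.36 = 9.76
s = √(9.76/3) = 1.8037
e/s = 1.9 / 1.8037 = 1.05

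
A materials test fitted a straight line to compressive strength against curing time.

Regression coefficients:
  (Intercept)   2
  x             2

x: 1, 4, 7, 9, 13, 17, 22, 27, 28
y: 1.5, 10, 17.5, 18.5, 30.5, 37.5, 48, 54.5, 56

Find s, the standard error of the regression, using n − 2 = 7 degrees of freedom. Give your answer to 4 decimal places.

x=1: ŷ = 2 + 2·1 = 4; e = 1.5 − 4 = -2.5
x=4: ŷ = 2 + 2·4 = 10; e = 10 − 10 = 0
x=7: ŷ = 2 + 2·7 = 16; e = 17.5 − 16 = 1.5
x=9: ŷ = 2 + 2·9 = 20; e = 18.5 − 20 = -1.5
x=13: ŷ = 2 + 2·13 = 28; e = 30.5 − 28 = 2.5
x=17: ŷ = 2 + 2·17 = 36; e = 37.5 − 36 = 1.5
x=22: ŷ = 2 + 2·22 = 46; e = 48 − 46 = 2
x=27: ŷ = 2 + 2·27 = 56; e = 54.5 − 56 = -1.5
x=28: ŷ = 2 + 2·28 = 58; e = 56 − 58 = -2
SSE = 6.25 + 0 + 2.25 + 2.25 + 6.25 + 2.25 + 4 + 2.25 + 4 = 29.5
s = √(29.5/7) = √4.21429 ≈ 2.0529

s = 2.0529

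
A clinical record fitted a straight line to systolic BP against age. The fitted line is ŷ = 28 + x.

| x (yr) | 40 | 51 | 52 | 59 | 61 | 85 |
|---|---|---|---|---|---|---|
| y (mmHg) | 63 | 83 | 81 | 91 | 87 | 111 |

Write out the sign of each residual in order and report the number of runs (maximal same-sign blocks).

x=40: ŷ = 28 + 40 = 68; r = 63 − 68 = -5
x=51: ŷ = 28 + 51 = 79; r = 83 − 79 = 4
x=52: ŷ = 28 + 52 = 80; r = 81 − 80 = 1
x=59: ŷ = 28 + 59 = 87; r = 91 − 87 = 4
x=61: ŷ = 28 + 61 = 89; r = 87 − 89 = -2
x=85: ŷ = 28 + 85 = 113; r = 111 − 113 = -2
Signs: − + + + − −
Runs: −×1, +×3, −×2 → 3

3 runs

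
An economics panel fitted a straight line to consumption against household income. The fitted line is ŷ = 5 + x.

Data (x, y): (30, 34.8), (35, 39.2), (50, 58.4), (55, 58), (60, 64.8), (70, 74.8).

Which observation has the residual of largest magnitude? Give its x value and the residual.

x = 50, e = 3.4

x=30: ŷ = 5 + 30 = 35; e = 34.8 − 35 = -0.2
x=35: ŷ = 5 + 35 = 40; e = 39.2 − 40 = -0.8
x=50: ŷ = 5 + 50 = 55; e = 58.4 − 55 = 3.4
x=55: ŷ = 5 + 55 = 60; e = 58 − 60 = -2
x=60: ŷ = 5 + 60 = 65; e = 64.8 − 65 = -0.2
x=70: ŷ = 5 + 70 = 75; e = 74.8 − 75 = -0.2
Largest |e| is 3.4 at x = 50, residual 3.4.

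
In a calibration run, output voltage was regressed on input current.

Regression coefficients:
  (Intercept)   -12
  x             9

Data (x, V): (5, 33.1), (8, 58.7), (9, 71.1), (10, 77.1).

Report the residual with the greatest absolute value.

e = 2.1

x=5: ŷ = -12 + 9·5 = 33; e = 33.1 − 33 = 0.1
x=8: ŷ = -12 + 9·8 = 60; e = 58.7 − 60 = -1.3
x=9: ŷ = -12 + 9·9 = 69; e = 71.1 − 69 = 2.1
x=10: ŷ = -12 + 9·10 = 78; e = 77.1 − 78 = -0.9
Largest |e| is 2.1 at x = 9, residual 2.1.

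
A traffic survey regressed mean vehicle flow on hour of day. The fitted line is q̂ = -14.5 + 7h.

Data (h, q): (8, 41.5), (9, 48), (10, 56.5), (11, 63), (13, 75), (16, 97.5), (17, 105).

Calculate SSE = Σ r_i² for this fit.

SSE = 4

h=8: q̂ = -14.5 + 7·8 = 41.5; r = 41.5 − 41.5 = 0
h=9: q̂ = -14.5 + 7·9 = 48.5; r = 48 − 48.5 = -0.5
h=10: q̂ = -14.5 + 7·10 = 55.5; r = 56.5 − 55.5 = 1
h=11: q̂ = -14.5 + 7·11 = 62.5; r = 63 − 62.5 = 0.5
h=13: q̂ = -14.5 + 7·13 = 76.5; r = 75 − 76.5 = -1.5
h=16: q̂ = -14.5 + 7·16 = 97.5; r = 97.5 − 97.5 = 0
h=17: q̂ = -14.5 + 7·17 = 104.5; r = 105 − 104.5 = 0.5
SSE = 0 + 0.25 + 1 + 0.25 + 2.25 + 0 + 0.25 = 4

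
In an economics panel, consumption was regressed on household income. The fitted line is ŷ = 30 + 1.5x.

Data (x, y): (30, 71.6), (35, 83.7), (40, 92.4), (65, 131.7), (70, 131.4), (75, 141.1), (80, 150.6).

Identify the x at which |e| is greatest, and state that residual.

x = 65, e = 4.2

x=30: ŷ = 30 + 1.5·30 = 75; e = 71.6 − 75 = -3.4
x=35: ŷ = 30 + 1.5·35 = 82.5; e = 83.7 − 82.5 = 1.2
x=40: ŷ = 30 + 1.5·40 = 90; e = 92.4 − 90 = 2.4
x=65: ŷ = 30 + 1.5·65 = 127.5; e = 131.7 − 127.5 = 4.2
x=70: ŷ = 30 + 1.5·70 = 135; e = 131.4 − 135 = -3.6
x=75: ŷ = 30 + 1.5·75 = 142.5; e = 141.1 − 142.5 = -1.4
x=80: ŷ = 30 + 1.5·80 = 150; e = 150.6 − 150 = 0.6
Largest |e| is 4.2 at x = 65, residual 4.2.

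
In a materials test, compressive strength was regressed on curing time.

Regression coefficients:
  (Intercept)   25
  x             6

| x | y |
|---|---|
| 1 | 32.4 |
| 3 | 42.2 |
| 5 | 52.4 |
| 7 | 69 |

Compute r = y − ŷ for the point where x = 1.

ŷ = 25 + 6·1 = 31
r = 32.4 − 31 = 1.4

r = 1.4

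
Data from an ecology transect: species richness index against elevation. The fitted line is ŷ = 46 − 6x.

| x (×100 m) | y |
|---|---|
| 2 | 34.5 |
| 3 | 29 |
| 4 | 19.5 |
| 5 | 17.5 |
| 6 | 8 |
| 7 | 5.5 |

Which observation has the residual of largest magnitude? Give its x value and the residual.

x=2: ŷ = 46 − 6·2 = 34; r = 34.5 − 34 = 0.5
x=3: ŷ = 46 − 6·3 = 28; r = 29 − 28 = 1
x=4: ŷ = 46 − 6·4 = 22; r = 19.5 − 22 = -2.5
x=5: ŷ = 46 − 6·5 = 16; r = 17.5 − 16 = 1.5
x=6: ŷ = 46 − 6·6 = 10; r = 8 − 10 = -2
x=7: ŷ = 46 − 6·7 = 4; r = 5.5 − 4 = 1.5
Largest |r| is 2.5 at x = 4, residual -2.5.

x = 4, r = -2.5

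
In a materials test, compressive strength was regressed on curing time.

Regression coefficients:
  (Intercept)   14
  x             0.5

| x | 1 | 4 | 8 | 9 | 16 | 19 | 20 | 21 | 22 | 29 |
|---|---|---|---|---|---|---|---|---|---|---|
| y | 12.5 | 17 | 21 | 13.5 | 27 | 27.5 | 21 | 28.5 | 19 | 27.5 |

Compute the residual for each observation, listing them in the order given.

-2, 1, 3, -5, 5, 4, -3, 4, -6, -1

x=1: ŷ = 14 + 0.5·1 = 14.5; e = 12.5 − 14.5 = -2
x=4: ŷ = 14 + 0.5·4 = 16; e = 17 − 16 = 1
x=8: ŷ = 14 + 0.5·8 = 18; e = 21 − 18 = 3
x=9: ŷ = 14 + 0.5·9 = 18.5; e = 13.5 − 18.5 = -5
x=16: ŷ = 14 + 0.5·16 = 22; e = 27 − 22 = 5
x=19: ŷ = 14 + 0.5·19 = 23.5; e = 27.5 − 23.5 = 4
x=20: ŷ = 14 + 0.5·20 = 24; e = 21 − 24 = -3
x=21: ŷ = 14 + 0.5·21 = 24.5; e = 28.5 − 24.5 = 4
x=22: ŷ = 14 + 0.5·22 = 25; e = 19 − 25 = -6
x=29: ŷ = 14 + 0.5·29 = 28.5; e = 27.5 − 28.5 = -1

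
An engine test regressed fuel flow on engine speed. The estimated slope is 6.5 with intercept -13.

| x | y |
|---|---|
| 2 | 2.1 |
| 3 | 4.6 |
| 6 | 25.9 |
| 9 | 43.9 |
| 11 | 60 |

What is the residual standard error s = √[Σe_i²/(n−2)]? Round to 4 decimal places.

x=2: ŷ = -13 + 6.5·2 = 0; e = 2.1 − 0 = 2.1
x=3: ŷ = -13 + 6.5·3 = 6.5; e = 4.6 − 6.5 = -1.9
x=6: ŷ = -13 + 6.5·6 = 26; e = 25.9 − 26 = -0.1
x=9: ŷ = -13 + 6.5·9 = 45.5; e = 43.9 − 45.5 = -1.6
x=11: ŷ = -13 + 6.5·11 = 58.5; e = 60 − 58.5 = 1.5
SSE = 4.41 + 3.61 + 0.01 + 2.56 + 2.25 = 12.84
s = √(12.84/3) = √4.28 ≈ 2.0688

s = 2.0688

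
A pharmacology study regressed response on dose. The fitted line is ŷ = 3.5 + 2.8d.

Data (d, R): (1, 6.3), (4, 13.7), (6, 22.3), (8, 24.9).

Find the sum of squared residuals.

SSE = 6

d=1: ŷ = 3.5 + 2.8·1 = 6.3; e = 6.3 − 6.3 = 0
d=4: ŷ = 3.5 + 2.8·4 = 14.7; e = 13.7 − 14.7 = -1
d=6: ŷ = 3.5 + 2.8·6 = 20.3; e = 22.3 − 20.3 = 2
d=8: ŷ = 3.5 + 2.8·8 = 25.9; e = 24.9 − 25.9 = -1
SSE = 0 + 1 + 4 + 1 = 6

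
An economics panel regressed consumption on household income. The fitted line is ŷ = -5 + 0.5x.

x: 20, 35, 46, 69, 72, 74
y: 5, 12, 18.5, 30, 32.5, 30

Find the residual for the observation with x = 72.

r = 1.5

ŷ = -5 + 0.5·72 = 31
r = 32.5 − 31 = 1.5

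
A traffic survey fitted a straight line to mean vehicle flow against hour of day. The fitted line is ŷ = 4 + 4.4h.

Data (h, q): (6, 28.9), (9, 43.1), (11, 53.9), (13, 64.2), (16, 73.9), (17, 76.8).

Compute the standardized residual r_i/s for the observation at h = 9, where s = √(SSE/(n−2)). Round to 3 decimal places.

h=6: ŷ = 4 + 4.4·6 = 30.4; r = 28.9 − 30.4 = -1.5
h=9: ŷ = 4 + 4.4·9 = 43.6; r = 43.1 − 43.6 = -0.5
h=11: ŷ = 4 + 4.4·11 = 52.4; r = 53.9 − 52.4 = 1.5
h=13: ŷ = 4 + 4.4·13 = 61.2; r = 64.2 − 61.2 = 3
h=16: ŷ = 4 + 4.4·16 = 74.4; r = 73.9 − 74.4 = -0.5
h=17: ŷ = 4 + 4.4·17 = 78.8; r = 76.8 − 78.8 = -2
SSE = 2.25 + 0.25 + 2.25 + 9 + 0.25 + 4 = 18
s = √(18/4) = 2.12132
r/s = -0.5 / 2.12132 = -0.236

-0.236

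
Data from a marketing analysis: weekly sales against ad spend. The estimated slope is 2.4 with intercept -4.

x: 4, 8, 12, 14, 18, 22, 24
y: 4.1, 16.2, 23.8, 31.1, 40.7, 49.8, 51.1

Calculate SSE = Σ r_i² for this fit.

SSE = 16

x=4: ŷ = -4 + 2.4·4 = 5.6; r = 4.1 − 5.6 = -1.5
x=8: ŷ = -4 + 2.4·8 = 15.2; r = 16.2 − 15.2 = 1
x=12: ŷ = -4 + 2.4·12 = 24.8; r = 23.8 − 24.8 = -1
x=14: ŷ = -4 + 2.4·14 = 29.6; r = 31.1 − 29.6 = 1.5
x=18: ŷ = -4 + 2.4·18 = 39.2; r = 40.7 − 39.2 = 1.5
x=22: ŷ = -4 + 2.4·22 = 48.8; r = 49.8 − 48.8 = 1
x=24: ŷ = -4 + 2.4·24 = 53.6; r = 51.1 − 53.6 = -2.5
SSE = 2.25 + 1 + 1 + 2.25 + 2.25 + 1 + 6.25 = 16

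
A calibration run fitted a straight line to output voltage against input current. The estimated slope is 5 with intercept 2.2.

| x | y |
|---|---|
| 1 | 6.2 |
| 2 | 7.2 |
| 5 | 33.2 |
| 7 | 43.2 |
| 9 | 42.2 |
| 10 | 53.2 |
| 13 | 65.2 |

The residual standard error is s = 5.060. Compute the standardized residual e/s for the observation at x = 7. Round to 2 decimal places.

1.19

ŷ = 2.2 + 5·7 = 37.2
e = 43.2 − 37.2 = 6
e/s = 6 / 5.060 = 1.19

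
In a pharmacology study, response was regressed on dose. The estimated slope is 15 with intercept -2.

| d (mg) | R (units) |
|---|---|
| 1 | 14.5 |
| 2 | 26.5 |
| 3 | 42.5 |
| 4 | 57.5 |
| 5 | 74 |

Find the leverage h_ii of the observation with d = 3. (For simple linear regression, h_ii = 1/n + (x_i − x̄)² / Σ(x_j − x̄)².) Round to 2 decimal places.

d̄ = (1 + 2 + 3 + 4 + 5)/5 = 3
Σ(d − d̄)² = 4 + 1 + 0 + 1 + 4 = 10
h = 1/5 + (0)²/10 = 0.2 + 0 = 0.20

h = 0.20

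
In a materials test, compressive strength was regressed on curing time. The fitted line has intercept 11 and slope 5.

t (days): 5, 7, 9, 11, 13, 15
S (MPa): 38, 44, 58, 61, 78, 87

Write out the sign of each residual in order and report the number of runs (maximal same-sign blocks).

5 runs

t=5: ŷ = 11 + 5·5 = 36; e = 38 − 36 = 2
t=7: ŷ = 11 + 5·7 = 46; e = 44 − 46 = -2
t=9: ŷ = 11 + 5·9 = 56; e = 58 − 56 = 2
t=11: ŷ = 11 + 5·11 = 66; e = 61 − 66 = -5
t=13: ŷ = 11 + 5·13 = 76; e = 78 − 76 = 2
t=15: ŷ = 11 + 5·15 = 86; e = 87 − 86 = 1
Signs: + − + − + +
Runs: +×1, −×1, +×1, −×1, +×2 → 5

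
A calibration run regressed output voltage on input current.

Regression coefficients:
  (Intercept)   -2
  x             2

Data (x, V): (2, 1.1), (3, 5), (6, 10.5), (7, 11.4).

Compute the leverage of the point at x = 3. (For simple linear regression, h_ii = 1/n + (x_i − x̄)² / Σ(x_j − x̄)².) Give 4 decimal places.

x̄ = (2 + 3 + 6 + 7)/4 = 4.5
Σ(x − x̄)² = 6.25 + 2.25 + 2.25 + 6.25 = 17
h = 1/4 + (-1.5)²/17 = 0.25 + 0.132353 = 0.3824

h = 0.3824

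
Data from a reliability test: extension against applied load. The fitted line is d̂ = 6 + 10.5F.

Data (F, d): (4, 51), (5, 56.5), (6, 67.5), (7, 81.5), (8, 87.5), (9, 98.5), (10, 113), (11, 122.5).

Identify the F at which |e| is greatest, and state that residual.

F = 4, e = 3

F=4: d̂ = 6 + 10.5·4 = 48; e = 51 − 48 = 3
F=5: d̂ = 6 + 10.5·5 = 58.5; e = 56.5 − 58.5 = -2
F=6: d̂ = 6 + 10.5·6 = 69; e = 67.5 − 69 = -1.5
F=7: d̂ = 6 + 10.5·7 = 79.5; e = 81.5 − 79.5 = 2
F=8: d̂ = 6 + 10.5·8 = 90; e = 87.5 − 90 = -2.5
F=9: d̂ = 6 + 10.5·9 = 100.5; e = 98.5 − 100.5 = -2
F=10: d̂ = 6 + 10.5·10 = 111; e = 113 − 111 = 2
F=11: d̂ = 6 + 10.5·11 = 121.5; e = 122.5 − 121.5 = 1
Largest |e| is 3 at F = 4, residual 3.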